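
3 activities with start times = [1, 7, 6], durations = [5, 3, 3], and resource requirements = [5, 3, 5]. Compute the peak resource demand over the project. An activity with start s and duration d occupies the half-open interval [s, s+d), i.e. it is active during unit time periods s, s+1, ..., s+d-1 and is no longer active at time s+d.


Each activity i is active on [start_i, start_i + duration_i).
Compute total resource usage per time slot:
  t=0: active resources = [], total = 0
  t=1: active resources = [5], total = 5
  t=2: active resources = [5], total = 5
  t=3: active resources = [5], total = 5
  t=4: active resources = [5], total = 5
  t=5: active resources = [5], total = 5
  t=6: active resources = [5], total = 5
  t=7: active resources = [3, 5], total = 8
  t=8: active resources = [3, 5], total = 8
  t=9: active resources = [3], total = 3
Peak resource demand = 8

8


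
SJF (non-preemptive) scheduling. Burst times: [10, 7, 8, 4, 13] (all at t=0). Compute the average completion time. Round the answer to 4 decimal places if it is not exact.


SJF order (ascending): [4, 7, 8, 10, 13]
Completion times:
  Job 1: burst=4, C=4
  Job 2: burst=7, C=11
  Job 3: burst=8, C=19
  Job 4: burst=10, C=29
  Job 5: burst=13, C=42
Average completion = 105/5 = 21.0

21.0


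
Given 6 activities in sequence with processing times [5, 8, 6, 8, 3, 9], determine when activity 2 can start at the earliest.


Activity 2 starts after activities 1 through 1 complete.
Predecessor durations: [5]
ES = 5 = 5

5


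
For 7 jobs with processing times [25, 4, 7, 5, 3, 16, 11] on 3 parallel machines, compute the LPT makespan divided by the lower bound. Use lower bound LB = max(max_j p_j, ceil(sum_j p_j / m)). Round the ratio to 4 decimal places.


LPT order: [25, 16, 11, 7, 5, 4, 3]
Machine loads after assignment: [25, 24, 22]
LPT makespan = 25
Lower bound = max(max_job, ceil(total/3)) = max(25, 24) = 25
Ratio = 25 / 25 = 1.0

1.0


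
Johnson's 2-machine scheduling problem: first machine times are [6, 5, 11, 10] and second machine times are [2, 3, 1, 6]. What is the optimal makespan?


Apply Johnson's rule:
  Group 1 (a <= b): []
  Group 2 (a > b): [(4, 10, 6), (2, 5, 3), (1, 6, 2), (3, 11, 1)]
Optimal job order: [4, 2, 1, 3]
Schedule:
  Job 4: M1 done at 10, M2 done at 16
  Job 2: M1 done at 15, M2 done at 19
  Job 1: M1 done at 21, M2 done at 23
  Job 3: M1 done at 32, M2 done at 33
Makespan = 33

33


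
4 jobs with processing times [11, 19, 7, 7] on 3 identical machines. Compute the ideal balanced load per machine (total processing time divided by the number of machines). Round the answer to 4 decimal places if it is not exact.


Total processing time = 11 + 19 + 7 + 7 = 44
Number of machines = 3
Ideal balanced load = 44 / 3 = 14.6667

14.6667


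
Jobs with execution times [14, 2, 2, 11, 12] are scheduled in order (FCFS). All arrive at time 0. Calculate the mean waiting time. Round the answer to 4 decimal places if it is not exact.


FCFS order (as given): [14, 2, 2, 11, 12]
Waiting times:
  Job 1: wait = 0
  Job 2: wait = 14
  Job 3: wait = 16
  Job 4: wait = 18
  Job 5: wait = 29
Sum of waiting times = 77
Average waiting time = 77/5 = 15.4

15.4


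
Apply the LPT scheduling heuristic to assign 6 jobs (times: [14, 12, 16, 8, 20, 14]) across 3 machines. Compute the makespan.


Sort jobs in decreasing order (LPT): [20, 16, 14, 14, 12, 8]
Assign each job to the least loaded machine:
  Machine 1: jobs [20, 8], load = 28
  Machine 2: jobs [16, 12], load = 28
  Machine 3: jobs [14, 14], load = 28
Makespan = max load = 28

28


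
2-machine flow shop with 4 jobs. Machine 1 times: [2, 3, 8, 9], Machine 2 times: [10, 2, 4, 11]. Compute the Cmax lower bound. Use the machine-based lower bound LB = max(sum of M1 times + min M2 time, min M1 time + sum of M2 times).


LB1 = sum(M1 times) + min(M2 times) = 22 + 2 = 24
LB2 = min(M1 times) + sum(M2 times) = 2 + 27 = 29
Lower bound = max(LB1, LB2) = max(24, 29) = 29

29


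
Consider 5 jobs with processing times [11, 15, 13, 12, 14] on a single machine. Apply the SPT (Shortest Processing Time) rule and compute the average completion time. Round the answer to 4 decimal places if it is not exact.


Sort jobs by processing time (SPT order): [11, 12, 13, 14, 15]
Compute completion times sequentially:
  Job 1: processing = 11, completes at 11
  Job 2: processing = 12, completes at 23
  Job 3: processing = 13, completes at 36
  Job 4: processing = 14, completes at 50
  Job 5: processing = 15, completes at 65
Sum of completion times = 185
Average completion time = 185/5 = 37.0

37.0


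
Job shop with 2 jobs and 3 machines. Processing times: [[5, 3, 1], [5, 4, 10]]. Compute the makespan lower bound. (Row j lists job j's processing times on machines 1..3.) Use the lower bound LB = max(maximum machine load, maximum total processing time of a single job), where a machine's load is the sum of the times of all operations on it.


Machine loads:
  Machine 1: 5 + 5 = 10
  Machine 2: 3 + 4 = 7
  Machine 3: 1 + 10 = 11
Max machine load = 11
Job totals:
  Job 1: 9
  Job 2: 19
Max job total = 19
Lower bound = max(11, 19) = 19

19


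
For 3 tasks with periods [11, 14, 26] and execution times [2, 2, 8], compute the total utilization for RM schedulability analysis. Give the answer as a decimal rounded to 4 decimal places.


Compute individual utilizations (exact fractions):
  Task 1: C/T = 2/11 (approx. 0.1818)
  Task 2: C/T = 2/14 = 1/7 (approx. 0.1429)
  Task 3: C/T = 8/26 = 4/13 (approx. 0.3077)
Total utilization U = 2/11 + 1/7 + 4/13 = 633/1001
Rounded to 4 decimal places: U = 0.6324
RM (Liu & Layland) bound for 3 tasks = 0.779763; compare with U = 633/1001 (approx. 0.632368)
U <= bound, so schedulable by RM sufficient condition.

0.6324


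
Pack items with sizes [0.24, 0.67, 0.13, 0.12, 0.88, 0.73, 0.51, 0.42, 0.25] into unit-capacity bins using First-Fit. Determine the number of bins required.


Place items sequentially using First-Fit:
  Item 0.24 -> new Bin 1
  Item 0.67 -> Bin 1 (now 0.91)
  Item 0.13 -> new Bin 2
  Item 0.12 -> Bin 2 (now 0.25)
  Item 0.88 -> new Bin 3
  Item 0.73 -> Bin 2 (now 0.98)
  Item 0.51 -> new Bin 4
  Item 0.42 -> Bin 4 (now 0.93)
  Item 0.25 -> new Bin 5
Total bins used = 5

5


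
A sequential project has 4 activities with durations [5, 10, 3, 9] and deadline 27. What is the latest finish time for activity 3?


LF(activity 3) = deadline - sum of successor durations
Successors: activities 4 through 4 with durations [9]
Sum of successor durations = 9
LF = 27 - 9 = 18

18


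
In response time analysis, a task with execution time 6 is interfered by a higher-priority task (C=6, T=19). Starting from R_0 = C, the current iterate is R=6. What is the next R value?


R_next = C + ceil(R_prev / T_hp) * C_hp
ceil(6 / 19) = ceil(0.3158) = 1
Interference = 1 * 6 = 6
R_next = 6 + 6 = 12

12


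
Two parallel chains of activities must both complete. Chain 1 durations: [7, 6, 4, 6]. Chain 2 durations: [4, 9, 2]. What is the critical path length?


Path A total = 7 + 6 + 4 + 6 = 23
Path B total = 4 + 9 + 2 = 15
Critical path = longest path = max(23, 15) = 23

23


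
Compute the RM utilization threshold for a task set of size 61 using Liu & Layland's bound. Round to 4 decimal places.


Compute 2^(1/61) = 1.0114278734
Subtract 1: 1.0114278734 - 1 = 0.0114278734
Multiply by n: 61 * 0.0114278734 = 0.6971002774
Round to 4 dp: 0.6971

0.6971


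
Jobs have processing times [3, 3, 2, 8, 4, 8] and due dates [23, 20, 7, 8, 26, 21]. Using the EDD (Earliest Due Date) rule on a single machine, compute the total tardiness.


Sort by due date (EDD order): [(2, 7), (8, 8), (3, 20), (8, 21), (3, 23), (4, 26)]
Compute completion times and tardiness:
  Job 1: p=2, d=7, C=2, tardiness=max(0,2-7)=0
  Job 2: p=8, d=8, C=10, tardiness=max(0,10-8)=2
  Job 3: p=3, d=20, C=13, tardiness=max(0,13-20)=0
  Job 4: p=8, d=21, C=21, tardiness=max(0,21-21)=0
  Job 5: p=3, d=23, C=24, tardiness=max(0,24-23)=1
  Job 6: p=4, d=26, C=28, tardiness=max(0,28-26)=2
Total tardiness = 5

5


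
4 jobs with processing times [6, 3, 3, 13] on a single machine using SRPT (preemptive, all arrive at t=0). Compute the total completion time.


Since all jobs arrive at t=0, SRPT equals SPT ordering.
SPT order: [3, 3, 6, 13]
Completion times:
  Job 1: p=3, C=3
  Job 2: p=3, C=6
  Job 3: p=6, C=12
  Job 4: p=13, C=25
Total completion time = 3 + 6 + 12 + 25 = 46

46


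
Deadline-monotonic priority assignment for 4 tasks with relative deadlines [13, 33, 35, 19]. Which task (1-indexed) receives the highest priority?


Sort tasks by relative deadline (ascending):
  Task 1: deadline = 13
  Task 4: deadline = 19
  Task 2: deadline = 33
  Task 3: deadline = 35
Priority order (highest first): [1, 4, 2, 3]
Highest priority task = 1

1


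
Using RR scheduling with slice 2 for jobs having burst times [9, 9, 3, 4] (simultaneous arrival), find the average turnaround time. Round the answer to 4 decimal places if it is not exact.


Time quantum = 2
Execution trace:
  J1 runs 2 units, time = 2
  J2 runs 2 units, time = 4
  J3 runs 2 units, time = 6
  J4 runs 2 units, time = 8
  J1 runs 2 units, time = 10
  J2 runs 2 units, time = 12
  J3 runs 1 units, time = 13
  J4 runs 2 units, time = 15
  J1 runs 2 units, time = 17
  J2 runs 2 units, time = 19
  J1 runs 2 units, time = 21
  J2 runs 2 units, time = 23
  J1 runs 1 units, time = 24
  J2 runs 1 units, time = 25
Finish times: [24, 25, 13, 15]
Average turnaround = 77/4 = 19.25

19.25


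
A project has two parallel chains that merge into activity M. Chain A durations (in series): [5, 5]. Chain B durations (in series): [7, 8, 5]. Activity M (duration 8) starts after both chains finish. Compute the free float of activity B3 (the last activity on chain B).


ES(B3) = sum of predecessors on chain B = 15
EF(B3) = ES + duration = 15 + 5 = 20
Successor of B3 is M. ES(M) = max(sum(A), sum(B)) = max(10, 20) = 20
Free float = ES(successor) - EF(current) = 20 - 20 = 0

0


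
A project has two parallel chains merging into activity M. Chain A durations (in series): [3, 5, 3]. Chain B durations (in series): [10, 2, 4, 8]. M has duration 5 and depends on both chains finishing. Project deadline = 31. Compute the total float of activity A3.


Forward pass: ES(A3) = sum of predecessors on chain A = 8
EF = ES + duration = 8 + 3 = 11
Backward pass: LF(M) = deadline = 31; LS(M) = 31 - 5 = 26
LF(A3) = LS(M) - sum(successors on chain A) = 26 - 0 = 26
LS = LF - duration = 26 - 3 = 23
Total float = LS - ES = 23 - 8 = 15

15


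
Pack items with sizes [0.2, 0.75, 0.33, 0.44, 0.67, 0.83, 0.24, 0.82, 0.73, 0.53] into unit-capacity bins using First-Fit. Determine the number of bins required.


Place items sequentially using First-Fit:
  Item 0.2 -> new Bin 1
  Item 0.75 -> Bin 1 (now 0.95)
  Item 0.33 -> new Bin 2
  Item 0.44 -> Bin 2 (now 0.77)
  Item 0.67 -> new Bin 3
  Item 0.83 -> new Bin 4
  Item 0.24 -> Bin 3 (now 0.91)
  Item 0.82 -> new Bin 5
  Item 0.73 -> new Bin 6
  Item 0.53 -> new Bin 7
Total bins used = 7

7


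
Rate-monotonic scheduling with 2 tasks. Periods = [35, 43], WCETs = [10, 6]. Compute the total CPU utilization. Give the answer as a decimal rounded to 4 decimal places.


Compute individual utilizations (exact fractions):
  Task 1: C/T = 10/35 = 2/7 (approx. 0.2857)
  Task 2: C/T = 6/43 (approx. 0.1395)
Total utilization U = 2/7 + 6/43 = 128/301
Rounded to 4 decimal places: U = 0.4252
RM (Liu & Layland) bound for 2 tasks = 0.828427; compare with U = 128/301 (approx. 0.425249)
U <= bound, so schedulable by RM sufficient condition.

0.4252


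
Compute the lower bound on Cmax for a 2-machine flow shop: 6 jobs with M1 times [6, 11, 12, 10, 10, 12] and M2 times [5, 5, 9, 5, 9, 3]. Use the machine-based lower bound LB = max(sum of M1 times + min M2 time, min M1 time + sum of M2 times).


LB1 = sum(M1 times) + min(M2 times) = 61 + 3 = 64
LB2 = min(M1 times) + sum(M2 times) = 6 + 36 = 42
Lower bound = max(LB1, LB2) = max(64, 42) = 64

64


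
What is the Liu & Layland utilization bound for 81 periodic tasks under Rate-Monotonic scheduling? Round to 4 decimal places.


Compute 2^(1/81) = 1.0085940916
Subtract 1: 1.0085940916 - 1 = 0.0085940916
Multiply by n: 81 * 0.0085940916 = 0.6961214196
Round to 4 dp: 0.6961

0.6961


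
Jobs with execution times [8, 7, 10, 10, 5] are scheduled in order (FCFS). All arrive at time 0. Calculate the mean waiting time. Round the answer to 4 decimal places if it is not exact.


FCFS order (as given): [8, 7, 10, 10, 5]
Waiting times:
  Job 1: wait = 0
  Job 2: wait = 8
  Job 3: wait = 15
  Job 4: wait = 25
  Job 5: wait = 35
Sum of waiting times = 83
Average waiting time = 83/5 = 16.6

16.6


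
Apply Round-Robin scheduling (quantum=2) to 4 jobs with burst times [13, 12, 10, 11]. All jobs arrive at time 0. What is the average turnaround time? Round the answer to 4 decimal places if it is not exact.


Time quantum = 2
Execution trace:
  J1 runs 2 units, time = 2
  J2 runs 2 units, time = 4
  J3 runs 2 units, time = 6
  J4 runs 2 units, time = 8
  J1 runs 2 units, time = 10
  J2 runs 2 units, time = 12
  J3 runs 2 units, time = 14
  J4 runs 2 units, time = 16
  J1 runs 2 units, time = 18
  J2 runs 2 units, time = 20
  J3 runs 2 units, time = 22
  J4 runs 2 units, time = 24
  J1 runs 2 units, time = 26
  J2 runs 2 units, time = 28
  J3 runs 2 units, time = 30
  J4 runs 2 units, time = 32
  J1 runs 2 units, time = 34
  J2 runs 2 units, time = 36
  J3 runs 2 units, time = 38
  J4 runs 2 units, time = 40
  J1 runs 2 units, time = 42
  J2 runs 2 units, time = 44
  J4 runs 1 units, time = 45
  J1 runs 1 units, time = 46
Finish times: [46, 44, 38, 45]
Average turnaround = 173/4 = 43.25

43.25


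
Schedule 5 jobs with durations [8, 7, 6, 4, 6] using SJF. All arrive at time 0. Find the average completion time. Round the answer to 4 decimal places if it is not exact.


SJF order (ascending): [4, 6, 6, 7, 8]
Completion times:
  Job 1: burst=4, C=4
  Job 2: burst=6, C=10
  Job 3: burst=6, C=16
  Job 4: burst=7, C=23
  Job 5: burst=8, C=31
Average completion = 84/5 = 16.8

16.8


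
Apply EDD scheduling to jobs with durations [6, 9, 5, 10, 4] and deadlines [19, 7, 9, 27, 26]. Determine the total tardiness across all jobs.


Sort by due date (EDD order): [(9, 7), (5, 9), (6, 19), (4, 26), (10, 27)]
Compute completion times and tardiness:
  Job 1: p=9, d=7, C=9, tardiness=max(0,9-7)=2
  Job 2: p=5, d=9, C=14, tardiness=max(0,14-9)=5
  Job 3: p=6, d=19, C=20, tardiness=max(0,20-19)=1
  Job 4: p=4, d=26, C=24, tardiness=max(0,24-26)=0
  Job 5: p=10, d=27, C=34, tardiness=max(0,34-27)=7
Total tardiness = 15

15


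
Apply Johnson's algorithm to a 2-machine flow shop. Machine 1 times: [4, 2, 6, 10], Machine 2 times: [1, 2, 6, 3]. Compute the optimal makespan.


Apply Johnson's rule:
  Group 1 (a <= b): [(2, 2, 2), (3, 6, 6)]
  Group 2 (a > b): [(4, 10, 3), (1, 4, 1)]
Optimal job order: [2, 3, 4, 1]
Schedule:
  Job 2: M1 done at 2, M2 done at 4
  Job 3: M1 done at 8, M2 done at 14
  Job 4: M1 done at 18, M2 done at 21
  Job 1: M1 done at 22, M2 done at 23
Makespan = 23

23


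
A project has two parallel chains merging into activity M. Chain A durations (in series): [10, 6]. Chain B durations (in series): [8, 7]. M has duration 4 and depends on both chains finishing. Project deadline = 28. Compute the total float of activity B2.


Forward pass: ES(B2) = sum of predecessors on chain B = 8
EF = ES + duration = 8 + 7 = 15
Backward pass: LF(M) = deadline = 28; LS(M) = 28 - 4 = 24
LF(B2) = LS(M) - sum(successors on chain B) = 24 - 0 = 24
LS = LF - duration = 24 - 7 = 17
Total float = LS - ES = 17 - 8 = 9

9


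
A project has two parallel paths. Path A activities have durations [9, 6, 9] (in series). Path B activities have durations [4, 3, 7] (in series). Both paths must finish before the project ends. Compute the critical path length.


Path A total = 9 + 6 + 9 = 24
Path B total = 4 + 3 + 7 = 14
Critical path = longest path = max(24, 14) = 24

24


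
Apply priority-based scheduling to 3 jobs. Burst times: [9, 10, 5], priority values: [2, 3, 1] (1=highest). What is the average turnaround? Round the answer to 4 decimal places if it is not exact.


Sort by priority (ascending = highest first):
Order: [(1, 5), (2, 9), (3, 10)]
Completion times:
  Priority 1, burst=5, C=5
  Priority 2, burst=9, C=14
  Priority 3, burst=10, C=24
Average turnaround = 43/3 = 14.3333

14.3333


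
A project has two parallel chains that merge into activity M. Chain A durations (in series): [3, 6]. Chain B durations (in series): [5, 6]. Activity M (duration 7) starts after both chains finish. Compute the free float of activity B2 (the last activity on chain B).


ES(B2) = sum of predecessors on chain B = 5
EF(B2) = ES + duration = 5 + 6 = 11
Successor of B2 is M. ES(M) = max(sum(A), sum(B)) = max(9, 11) = 11
Free float = ES(successor) - EF(current) = 11 - 11 = 0

0


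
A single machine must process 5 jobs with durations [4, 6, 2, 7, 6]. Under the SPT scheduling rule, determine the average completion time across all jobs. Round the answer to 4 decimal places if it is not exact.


Sort jobs by processing time (SPT order): [2, 4, 6, 6, 7]
Compute completion times sequentially:
  Job 1: processing = 2, completes at 2
  Job 2: processing = 4, completes at 6
  Job 3: processing = 6, completes at 12
  Job 4: processing = 6, completes at 18
  Job 5: processing = 7, completes at 25
Sum of completion times = 63
Average completion time = 63/5 = 12.6

12.6


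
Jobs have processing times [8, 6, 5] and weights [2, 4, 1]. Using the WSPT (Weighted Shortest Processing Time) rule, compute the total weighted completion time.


Compute p/w ratios and sort ascending (WSPT): [(6, 4), (8, 2), (5, 1)]
Compute weighted completion times:
  Job (p=6,w=4): C=6, w*C=4*6=24
  Job (p=8,w=2): C=14, w*C=2*14=28
  Job (p=5,w=1): C=19, w*C=1*19=19
Total weighted completion time = 71

71


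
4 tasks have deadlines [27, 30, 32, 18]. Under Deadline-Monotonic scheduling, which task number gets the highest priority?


Sort tasks by relative deadline (ascending):
  Task 4: deadline = 18
  Task 1: deadline = 27
  Task 2: deadline = 30
  Task 3: deadline = 32
Priority order (highest first): [4, 1, 2, 3]
Highest priority task = 4

4


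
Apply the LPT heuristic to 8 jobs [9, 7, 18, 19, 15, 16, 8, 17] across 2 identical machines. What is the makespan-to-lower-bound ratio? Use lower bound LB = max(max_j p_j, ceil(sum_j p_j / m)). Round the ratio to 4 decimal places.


LPT order: [19, 18, 17, 16, 15, 9, 8, 7]
Machine loads after assignment: [57, 52]
LPT makespan = 57
Lower bound = max(max_job, ceil(total/2)) = max(19, 55) = 55
Ratio = 57 / 55 = 1.0364

1.0364


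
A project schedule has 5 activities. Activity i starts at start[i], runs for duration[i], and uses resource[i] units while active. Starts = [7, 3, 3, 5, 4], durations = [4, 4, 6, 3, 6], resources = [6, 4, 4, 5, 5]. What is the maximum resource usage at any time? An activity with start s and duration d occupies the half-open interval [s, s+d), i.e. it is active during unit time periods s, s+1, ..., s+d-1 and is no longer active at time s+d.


Each activity i is active on [start_i, start_i + duration_i).
Compute total resource usage per time slot:
  t=0: active resources = [], total = 0
  t=1: active resources = [], total = 0
  t=2: active resources = [], total = 0
  t=3: active resources = [4, 4], total = 8
  t=4: active resources = [4, 4, 5], total = 13
  t=5: active resources = [4, 4, 5, 5], total = 18
  t=6: active resources = [4, 4, 5, 5], total = 18
  t=7: active resources = [6, 4, 5, 5], total = 20
  t=8: active resources = [6, 4, 5], total = 15
  t=9: active resources = [6, 5], total = 11
  t=10: active resources = [6], total = 6
Peak resource demand = 20

20


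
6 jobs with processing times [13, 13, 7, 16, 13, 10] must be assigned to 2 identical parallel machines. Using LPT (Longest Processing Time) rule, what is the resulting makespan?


Sort jobs in decreasing order (LPT): [16, 13, 13, 13, 10, 7]
Assign each job to the least loaded machine:
  Machine 1: jobs [16, 13, 7], load = 36
  Machine 2: jobs [13, 13, 10], load = 36
Makespan = max load = 36

36


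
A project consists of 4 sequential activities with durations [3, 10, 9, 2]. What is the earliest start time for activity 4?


Activity 4 starts after activities 1 through 3 complete.
Predecessor durations: [3, 10, 9]
ES = 3 + 10 + 9 = 22

22


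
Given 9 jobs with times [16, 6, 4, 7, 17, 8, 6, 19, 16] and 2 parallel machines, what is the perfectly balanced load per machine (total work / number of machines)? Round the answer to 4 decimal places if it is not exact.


Total processing time = 16 + 6 + 4 + 7 + 17 + 8 + 6 + 19 + 16 = 99
Number of machines = 2
Ideal balanced load = 99 / 2 = 49.5

49.5


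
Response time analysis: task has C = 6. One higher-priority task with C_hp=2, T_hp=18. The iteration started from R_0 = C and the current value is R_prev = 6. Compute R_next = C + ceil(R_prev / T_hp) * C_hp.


R_next = C + ceil(R_prev / T_hp) * C_hp
ceil(6 / 18) = ceil(0.3333) = 1
Interference = 1 * 2 = 2
R_next = 6 + 2 = 8

8


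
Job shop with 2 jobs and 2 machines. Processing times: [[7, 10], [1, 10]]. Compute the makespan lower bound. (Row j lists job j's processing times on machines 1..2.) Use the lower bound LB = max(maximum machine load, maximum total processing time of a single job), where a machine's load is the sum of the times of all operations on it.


Machine loads:
  Machine 1: 7 + 1 = 8
  Machine 2: 10 + 10 = 20
Max machine load = 20
Job totals:
  Job 1: 17
  Job 2: 11
Max job total = 17
Lower bound = max(20, 17) = 20

20


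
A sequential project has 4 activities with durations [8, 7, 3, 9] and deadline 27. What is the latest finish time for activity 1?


LF(activity 1) = deadline - sum of successor durations
Successors: activities 2 through 4 with durations [7, 3, 9]
Sum of successor durations = 19
LF = 27 - 19 = 8

8


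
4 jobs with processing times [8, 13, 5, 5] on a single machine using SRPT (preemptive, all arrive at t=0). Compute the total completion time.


Since all jobs arrive at t=0, SRPT equals SPT ordering.
SPT order: [5, 5, 8, 13]
Completion times:
  Job 1: p=5, C=5
  Job 2: p=5, C=10
  Job 3: p=8, C=18
  Job 4: p=13, C=31
Total completion time = 5 + 10 + 18 + 31 = 64

64


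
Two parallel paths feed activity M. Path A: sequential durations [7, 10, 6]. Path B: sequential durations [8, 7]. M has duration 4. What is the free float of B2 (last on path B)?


ES(B2) = sum of predecessors on chain B = 8
EF(B2) = ES + duration = 8 + 7 = 15
Successor of B2 is M. ES(M) = max(sum(A), sum(B)) = max(23, 15) = 23
Free float = ES(successor) - EF(current) = 23 - 15 = 8

8


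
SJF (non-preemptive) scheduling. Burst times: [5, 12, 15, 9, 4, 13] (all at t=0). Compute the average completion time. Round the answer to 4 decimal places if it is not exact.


SJF order (ascending): [4, 5, 9, 12, 13, 15]
Completion times:
  Job 1: burst=4, C=4
  Job 2: burst=5, C=9
  Job 3: burst=9, C=18
  Job 4: burst=12, C=30
  Job 5: burst=13, C=43
  Job 6: burst=15, C=58
Average completion = 162/6 = 27.0

27.0


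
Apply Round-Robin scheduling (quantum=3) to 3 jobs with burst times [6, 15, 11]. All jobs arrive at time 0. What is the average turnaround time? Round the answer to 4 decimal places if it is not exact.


Time quantum = 3
Execution trace:
  J1 runs 3 units, time = 3
  J2 runs 3 units, time = 6
  J3 runs 3 units, time = 9
  J1 runs 3 units, time = 12
  J2 runs 3 units, time = 15
  J3 runs 3 units, time = 18
  J2 runs 3 units, time = 21
  J3 runs 3 units, time = 24
  J2 runs 3 units, time = 27
  J3 runs 2 units, time = 29
  J2 runs 3 units, time = 32
Finish times: [12, 32, 29]
Average turnaround = 73/3 = 24.3333

24.3333


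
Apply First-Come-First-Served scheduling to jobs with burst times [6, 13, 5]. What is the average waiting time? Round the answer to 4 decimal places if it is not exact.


FCFS order (as given): [6, 13, 5]
Waiting times:
  Job 1: wait = 0
  Job 2: wait = 6
  Job 3: wait = 19
Sum of waiting times = 25
Average waiting time = 25/3 = 8.3333

8.3333


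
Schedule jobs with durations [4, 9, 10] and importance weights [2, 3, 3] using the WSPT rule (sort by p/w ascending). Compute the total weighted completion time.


Compute p/w ratios and sort ascending (WSPT): [(4, 2), (9, 3), (10, 3)]
Compute weighted completion times:
  Job (p=4,w=2): C=4, w*C=2*4=8
  Job (p=9,w=3): C=13, w*C=3*13=39
  Job (p=10,w=3): C=23, w*C=3*23=69
Total weighted completion time = 116

116


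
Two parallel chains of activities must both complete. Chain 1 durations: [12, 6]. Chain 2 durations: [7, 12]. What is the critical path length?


Path A total = 12 + 6 = 18
Path B total = 7 + 12 = 19
Critical path = longest path = max(18, 19) = 19

19


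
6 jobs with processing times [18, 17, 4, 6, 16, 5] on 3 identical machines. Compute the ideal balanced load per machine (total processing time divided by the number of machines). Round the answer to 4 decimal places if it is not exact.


Total processing time = 18 + 17 + 4 + 6 + 16 + 5 = 66
Number of machines = 3
Ideal balanced load = 66 / 3 = 22.0

22.0


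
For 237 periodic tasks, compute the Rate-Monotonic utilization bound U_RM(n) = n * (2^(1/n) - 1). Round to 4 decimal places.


Compute 2^(1/237) = 1.0029289527
Subtract 1: 1.0029289527 - 1 = 0.0029289527
Multiply by n: 237 * 0.0029289527 = 0.6941617899
Round to 4 dp: 0.6942

0.6942


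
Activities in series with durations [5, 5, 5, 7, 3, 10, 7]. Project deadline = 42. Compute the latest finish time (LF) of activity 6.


LF(activity 6) = deadline - sum of successor durations
Successors: activities 7 through 7 with durations [7]
Sum of successor durations = 7
LF = 42 - 7 = 35

35


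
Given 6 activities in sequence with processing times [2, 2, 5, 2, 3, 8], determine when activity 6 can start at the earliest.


Activity 6 starts after activities 1 through 5 complete.
Predecessor durations: [2, 2, 5, 2, 3]
ES = 2 + 2 + 5 + 2 + 3 = 14

14


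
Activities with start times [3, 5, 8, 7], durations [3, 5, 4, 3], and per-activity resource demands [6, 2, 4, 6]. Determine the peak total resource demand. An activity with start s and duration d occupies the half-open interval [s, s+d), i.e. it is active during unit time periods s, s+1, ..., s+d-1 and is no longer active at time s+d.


Each activity i is active on [start_i, start_i + duration_i).
Compute total resource usage per time slot:
  t=0: active resources = [], total = 0
  t=1: active resources = [], total = 0
  t=2: active resources = [], total = 0
  t=3: active resources = [6], total = 6
  t=4: active resources = [6], total = 6
  t=5: active resources = [6, 2], total = 8
  t=6: active resources = [2], total = 2
  t=7: active resources = [2, 6], total = 8
  t=8: active resources = [2, 4, 6], total = 12
  t=9: active resources = [2, 4, 6], total = 12
  t=10: active resources = [4], total = 4
  t=11: active resources = [4], total = 4
Peak resource demand = 12

12


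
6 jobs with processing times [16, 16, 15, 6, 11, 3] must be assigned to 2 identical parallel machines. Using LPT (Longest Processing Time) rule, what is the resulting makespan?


Sort jobs in decreasing order (LPT): [16, 16, 15, 11, 6, 3]
Assign each job to the least loaded machine:
  Machine 1: jobs [16, 15, 3], load = 34
  Machine 2: jobs [16, 11, 6], load = 33
Makespan = max load = 34

34


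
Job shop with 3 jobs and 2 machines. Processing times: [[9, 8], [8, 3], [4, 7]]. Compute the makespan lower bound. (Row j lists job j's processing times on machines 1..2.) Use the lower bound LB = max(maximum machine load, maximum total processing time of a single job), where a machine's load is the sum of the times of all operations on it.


Machine loads:
  Machine 1: 9 + 8 + 4 = 21
  Machine 2: 8 + 3 + 7 = 18
Max machine load = 21
Job totals:
  Job 1: 17
  Job 2: 11
  Job 3: 11
Max job total = 17
Lower bound = max(21, 17) = 21

21


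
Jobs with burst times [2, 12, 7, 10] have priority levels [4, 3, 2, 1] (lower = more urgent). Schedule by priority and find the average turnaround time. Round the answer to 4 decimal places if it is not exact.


Sort by priority (ascending = highest first):
Order: [(1, 10), (2, 7), (3, 12), (4, 2)]
Completion times:
  Priority 1, burst=10, C=10
  Priority 2, burst=7, C=17
  Priority 3, burst=12, C=29
  Priority 4, burst=2, C=31
Average turnaround = 87/4 = 21.75

21.75


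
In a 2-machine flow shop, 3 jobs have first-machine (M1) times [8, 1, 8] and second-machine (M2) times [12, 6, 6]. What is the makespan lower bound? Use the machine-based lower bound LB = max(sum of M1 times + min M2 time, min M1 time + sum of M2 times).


LB1 = sum(M1 times) + min(M2 times) = 17 + 6 = 23
LB2 = min(M1 times) + sum(M2 times) = 1 + 24 = 25
Lower bound = max(LB1, LB2) = max(23, 25) = 25

25


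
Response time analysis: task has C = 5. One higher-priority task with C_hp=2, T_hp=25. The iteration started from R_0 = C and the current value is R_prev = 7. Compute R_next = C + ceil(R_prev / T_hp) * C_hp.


R_next = C + ceil(R_prev / T_hp) * C_hp
ceil(7 / 25) = ceil(0.28) = 1
Interference = 1 * 2 = 2
R_next = 5 + 2 = 7
R_next = R_prev, so the iteration has converged (response time = 7).

7


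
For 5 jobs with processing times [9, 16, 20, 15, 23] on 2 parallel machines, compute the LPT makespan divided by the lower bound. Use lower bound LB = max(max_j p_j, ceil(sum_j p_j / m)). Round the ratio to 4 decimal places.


LPT order: [23, 20, 16, 15, 9]
Machine loads after assignment: [38, 45]
LPT makespan = 45
Lower bound = max(max_job, ceil(total/2)) = max(23, 42) = 42
Ratio = 45 / 42 = 1.0714

1.0714


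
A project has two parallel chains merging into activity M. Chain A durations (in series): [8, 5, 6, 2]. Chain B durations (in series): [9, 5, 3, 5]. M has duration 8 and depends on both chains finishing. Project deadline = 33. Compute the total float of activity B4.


Forward pass: ES(B4) = sum of predecessors on chain B = 17
EF = ES + duration = 17 + 5 = 22
Backward pass: LF(M) = deadline = 33; LS(M) = 33 - 8 = 25
LF(B4) = LS(M) - sum(successors on chain B) = 25 - 0 = 25
LS = LF - duration = 25 - 5 = 20
Total float = LS - ES = 20 - 17 = 3

3


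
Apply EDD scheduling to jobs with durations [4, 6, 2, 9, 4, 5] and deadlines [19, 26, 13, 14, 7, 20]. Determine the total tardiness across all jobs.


Sort by due date (EDD order): [(4, 7), (2, 13), (9, 14), (4, 19), (5, 20), (6, 26)]
Compute completion times and tardiness:
  Job 1: p=4, d=7, C=4, tardiness=max(0,4-7)=0
  Job 2: p=2, d=13, C=6, tardiness=max(0,6-13)=0
  Job 3: p=9, d=14, C=15, tardiness=max(0,15-14)=1
  Job 4: p=4, d=19, C=19, tardiness=max(0,19-19)=0
  Job 5: p=5, d=20, C=24, tardiness=max(0,24-20)=4
  Job 6: p=6, d=26, C=30, tardiness=max(0,30-26)=4
Total tardiness = 9

9


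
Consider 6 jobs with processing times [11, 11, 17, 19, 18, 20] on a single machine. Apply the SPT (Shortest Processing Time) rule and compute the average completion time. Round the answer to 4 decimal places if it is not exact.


Sort jobs by processing time (SPT order): [11, 11, 17, 18, 19, 20]
Compute completion times sequentially:
  Job 1: processing = 11, completes at 11
  Job 2: processing = 11, completes at 22
  Job 3: processing = 17, completes at 39
  Job 4: processing = 18, completes at 57
  Job 5: processing = 19, completes at 76
  Job 6: processing = 20, completes at 96
Sum of completion times = 301
Average completion time = 301/6 = 50.1667

50.1667


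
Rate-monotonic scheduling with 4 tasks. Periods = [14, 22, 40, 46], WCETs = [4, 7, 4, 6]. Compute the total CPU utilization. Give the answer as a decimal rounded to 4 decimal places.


Compute individual utilizations (exact fractions):
  Task 1: C/T = 4/14 = 2/7 (approx. 0.2857)
  Task 2: C/T = 7/22 (approx. 0.3182)
  Task 3: C/T = 4/40 = 1/10 (approx. 0.1)
  Task 4: C/T = 6/46 = 3/23 (approx. 0.1304)
Total utilization U = 2/7 + 7/22 + 1/10 + 3/23 = 7388/8855
Rounded to 4 decimal places: U = 0.8343
RM (Liu & Layland) bound for 4 tasks = 0.756828; compare with U = 7388/8855 (approx. 0.834331)
bound < U <= 1, so the RM sufficient condition is not met (inconclusive; an exact test such as response-time analysis is needed).

0.8343


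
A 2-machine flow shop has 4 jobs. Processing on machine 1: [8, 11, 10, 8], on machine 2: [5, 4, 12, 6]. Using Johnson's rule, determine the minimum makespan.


Apply Johnson's rule:
  Group 1 (a <= b): [(3, 10, 12)]
  Group 2 (a > b): [(4, 8, 6), (1, 8, 5), (2, 11, 4)]
Optimal job order: [3, 4, 1, 2]
Schedule:
  Job 3: M1 done at 10, M2 done at 22
  Job 4: M1 done at 18, M2 done at 28
  Job 1: M1 done at 26, M2 done at 33
  Job 2: M1 done at 37, M2 done at 41
Makespan = 41

41


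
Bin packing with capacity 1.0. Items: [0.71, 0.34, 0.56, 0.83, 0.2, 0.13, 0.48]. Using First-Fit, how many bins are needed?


Place items sequentially using First-Fit:
  Item 0.71 -> new Bin 1
  Item 0.34 -> new Bin 2
  Item 0.56 -> Bin 2 (now 0.9)
  Item 0.83 -> new Bin 3
  Item 0.2 -> Bin 1 (now 0.91)
  Item 0.13 -> Bin 3 (now 0.96)
  Item 0.48 -> new Bin 4
Total bins used = 4

4


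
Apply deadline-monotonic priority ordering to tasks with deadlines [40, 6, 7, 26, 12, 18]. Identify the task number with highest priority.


Sort tasks by relative deadline (ascending):
  Task 2: deadline = 6
  Task 3: deadline = 7
  Task 5: deadline = 12
  Task 6: deadline = 18
  Task 4: deadline = 26
  Task 1: deadline = 40
Priority order (highest first): [2, 3, 5, 6, 4, 1]
Highest priority task = 2

2


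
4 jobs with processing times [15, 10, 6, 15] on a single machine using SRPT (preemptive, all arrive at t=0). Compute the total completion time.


Since all jobs arrive at t=0, SRPT equals SPT ordering.
SPT order: [6, 10, 15, 15]
Completion times:
  Job 1: p=6, C=6
  Job 2: p=10, C=16
  Job 3: p=15, C=31
  Job 4: p=15, C=46
Total completion time = 6 + 16 + 31 + 46 = 99

99


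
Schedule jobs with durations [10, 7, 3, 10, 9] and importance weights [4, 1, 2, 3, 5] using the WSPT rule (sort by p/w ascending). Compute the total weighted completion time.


Compute p/w ratios and sort ascending (WSPT): [(3, 2), (9, 5), (10, 4), (10, 3), (7, 1)]
Compute weighted completion times:
  Job (p=3,w=2): C=3, w*C=2*3=6
  Job (p=9,w=5): C=12, w*C=5*12=60
  Job (p=10,w=4): C=22, w*C=4*22=88
  Job (p=10,w=3): C=32, w*C=3*32=96
  Job (p=7,w=1): C=39, w*C=1*39=39
Total weighted completion time = 289

289


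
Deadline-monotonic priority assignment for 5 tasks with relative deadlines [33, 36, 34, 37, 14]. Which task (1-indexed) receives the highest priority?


Sort tasks by relative deadline (ascending):
  Task 5: deadline = 14
  Task 1: deadline = 33
  Task 3: deadline = 34
  Task 2: deadline = 36
  Task 4: deadline = 37
Priority order (highest first): [5, 1, 3, 2, 4]
Highest priority task = 5

5


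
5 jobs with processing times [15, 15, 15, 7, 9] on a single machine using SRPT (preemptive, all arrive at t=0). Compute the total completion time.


Since all jobs arrive at t=0, SRPT equals SPT ordering.
SPT order: [7, 9, 15, 15, 15]
Completion times:
  Job 1: p=7, C=7
  Job 2: p=9, C=16
  Job 3: p=15, C=31
  Job 4: p=15, C=46
  Job 5: p=15, C=61
Total completion time = 7 + 16 + 31 + 46 + 61 = 161

161


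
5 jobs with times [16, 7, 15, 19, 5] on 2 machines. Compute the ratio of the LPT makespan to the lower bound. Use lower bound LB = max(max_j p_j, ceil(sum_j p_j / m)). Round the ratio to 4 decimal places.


LPT order: [19, 16, 15, 7, 5]
Machine loads after assignment: [31, 31]
LPT makespan = 31
Lower bound = max(max_job, ceil(total/2)) = max(19, 31) = 31
Ratio = 31 / 31 = 1.0

1.0


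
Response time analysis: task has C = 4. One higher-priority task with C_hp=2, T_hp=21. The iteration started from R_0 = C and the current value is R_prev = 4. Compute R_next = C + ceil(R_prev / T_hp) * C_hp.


R_next = C + ceil(R_prev / T_hp) * C_hp
ceil(4 / 21) = ceil(0.1905) = 1
Interference = 1 * 2 = 2
R_next = 4 + 2 = 6

6


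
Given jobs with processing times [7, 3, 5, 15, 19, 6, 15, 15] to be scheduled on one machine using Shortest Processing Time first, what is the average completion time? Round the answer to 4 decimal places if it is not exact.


Sort jobs by processing time (SPT order): [3, 5, 6, 7, 15, 15, 15, 19]
Compute completion times sequentially:
  Job 1: processing = 3, completes at 3
  Job 2: processing = 5, completes at 8
  Job 3: processing = 6, completes at 14
  Job 4: processing = 7, completes at 21
  Job 5: processing = 15, completes at 36
  Job 6: processing = 15, completes at 51
  Job 7: processing = 15, completes at 66
  Job 8: processing = 19, completes at 85
Sum of completion times = 284
Average completion time = 284/8 = 35.5

35.5


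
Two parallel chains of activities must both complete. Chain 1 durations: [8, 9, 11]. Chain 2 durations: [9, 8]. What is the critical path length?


Path A total = 8 + 9 + 11 = 28
Path B total = 9 + 8 = 17
Critical path = longest path = max(28, 17) = 28

28


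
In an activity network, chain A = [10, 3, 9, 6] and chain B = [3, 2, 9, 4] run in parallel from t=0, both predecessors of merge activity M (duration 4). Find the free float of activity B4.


ES(B4) = sum of predecessors on chain B = 14
EF(B4) = ES + duration = 14 + 4 = 18
Successor of B4 is M. ES(M) = max(sum(A), sum(B)) = max(28, 18) = 28
Free float = ES(successor) - EF(current) = 28 - 18 = 10

10


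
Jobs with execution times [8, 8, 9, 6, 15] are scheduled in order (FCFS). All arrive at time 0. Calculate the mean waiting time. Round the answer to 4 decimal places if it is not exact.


FCFS order (as given): [8, 8, 9, 6, 15]
Waiting times:
  Job 1: wait = 0
  Job 2: wait = 8
  Job 3: wait = 16
  Job 4: wait = 25
  Job 5: wait = 31
Sum of waiting times = 80
Average waiting time = 80/5 = 16.0

16.0


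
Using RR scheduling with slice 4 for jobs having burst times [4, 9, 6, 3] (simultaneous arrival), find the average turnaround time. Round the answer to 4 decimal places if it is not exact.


Time quantum = 4
Execution trace:
  J1 runs 4 units, time = 4
  J2 runs 4 units, time = 8
  J3 runs 4 units, time = 12
  J4 runs 3 units, time = 15
  J2 runs 4 units, time = 19
  J3 runs 2 units, time = 21
  J2 runs 1 units, time = 22
Finish times: [4, 22, 21, 15]
Average turnaround = 62/4 = 15.5

15.5


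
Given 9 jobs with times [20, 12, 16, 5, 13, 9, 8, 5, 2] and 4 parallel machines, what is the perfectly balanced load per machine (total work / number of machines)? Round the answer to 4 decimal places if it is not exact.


Total processing time = 20 + 12 + 16 + 5 + 13 + 9 + 8 + 5 + 2 = 90
Number of machines = 4
Ideal balanced load = 90 / 4 = 22.5

22.5


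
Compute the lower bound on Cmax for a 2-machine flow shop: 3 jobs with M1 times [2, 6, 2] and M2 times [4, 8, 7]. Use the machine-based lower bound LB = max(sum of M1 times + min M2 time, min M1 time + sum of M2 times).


LB1 = sum(M1 times) + min(M2 times) = 10 + 4 = 14
LB2 = min(M1 times) + sum(M2 times) = 2 + 19 = 21
Lower bound = max(LB1, LB2) = max(14, 21) = 21

21


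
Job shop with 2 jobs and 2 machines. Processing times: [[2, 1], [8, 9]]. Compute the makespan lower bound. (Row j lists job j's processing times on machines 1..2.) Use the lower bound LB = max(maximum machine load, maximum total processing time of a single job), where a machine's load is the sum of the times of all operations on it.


Machine loads:
  Machine 1: 2 + 8 = 10
  Machine 2: 1 + 9 = 10
Max machine load = 10
Job totals:
  Job 1: 3
  Job 2: 17
Max job total = 17
Lower bound = max(10, 17) = 17

17


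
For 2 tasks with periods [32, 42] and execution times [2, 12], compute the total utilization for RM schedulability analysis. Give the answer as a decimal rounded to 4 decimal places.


Compute individual utilizations (exact fractions):
  Task 1: C/T = 2/32 = 1/16 (approx. 0.0625)
  Task 2: C/T = 12/42 = 2/7 (approx. 0.2857)
Total utilization U = 1/16 + 2/7 = 39/112
Rounded to 4 decimal places: U = 0.3482
RM (Liu & Layland) bound for 2 tasks = 0.828427; compare with U = 39/112 (approx. 0.348214)
U <= bound, so schedulable by RM sufficient condition.

0.3482
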